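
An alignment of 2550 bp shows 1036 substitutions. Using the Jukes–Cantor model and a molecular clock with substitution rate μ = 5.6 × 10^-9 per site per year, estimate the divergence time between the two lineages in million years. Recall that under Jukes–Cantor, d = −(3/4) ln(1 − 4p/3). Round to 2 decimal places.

52.25

p = 1036/2550 ≈ 0.406275.
d = −(3/4) ln(1 − 4p/3) = −0.75 ln(1 − 0.5417) = −0.75 ln(0.4583)
  = −0.75 × (-0.780231) = 0.585173 substitutions/site.
Under a molecular clock d = 2μt, so t = d/(2μ) = 0.585173 / (2 × 5.6 × 10^-9) = 52.25 million years.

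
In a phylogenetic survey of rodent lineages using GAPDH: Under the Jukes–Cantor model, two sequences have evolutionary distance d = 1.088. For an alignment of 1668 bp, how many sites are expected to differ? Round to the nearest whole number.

958

Invert JC69: p = (3/4)(1 − e^(−4d/3)) = 0.75 × (1 − e^(-1.450667)) = 0.75 × (1 − 0.234414) = 0.574190.
Expected differing sites = pL ≈ 0.574190 × 1668 = 957.74892 ≈ 958.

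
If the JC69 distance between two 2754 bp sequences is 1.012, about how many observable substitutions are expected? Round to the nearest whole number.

Invert JC69: p = (3/4)(1 − e^(−4d/3)) = 0.75 × (1 − e^(-1.349333)) = 0.75 × (1 − 0.259413) = 0.555440.
Expected differing sites = pL ≈ 0.555440 × 2754 = 1529.68176 ≈ 1530.

1530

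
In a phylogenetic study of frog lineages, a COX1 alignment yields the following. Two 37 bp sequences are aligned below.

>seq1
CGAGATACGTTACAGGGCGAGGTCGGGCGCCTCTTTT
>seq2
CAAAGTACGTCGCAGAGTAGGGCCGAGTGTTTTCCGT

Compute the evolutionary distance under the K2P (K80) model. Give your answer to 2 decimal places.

1.47

Of 37 sites, 17 differences are transitions and 1 are transversions, so P = 17/37 ≈ 0.459459 and Q = 1/37 ≈ 0.027027.
Under the Kimura two-parameter model, d = −½ ln(1 − 2P − Q) − ¼ ln(1 − 2Q).
1 − 2P − Q = 0.054055, giving −½ ln(0.054055) = 1.458877.
1 − 2Q = 0.945946, giving −¼ ln(0.945946) = 0.013892.
d = 1.458877 + 0.013892 = 1.472769.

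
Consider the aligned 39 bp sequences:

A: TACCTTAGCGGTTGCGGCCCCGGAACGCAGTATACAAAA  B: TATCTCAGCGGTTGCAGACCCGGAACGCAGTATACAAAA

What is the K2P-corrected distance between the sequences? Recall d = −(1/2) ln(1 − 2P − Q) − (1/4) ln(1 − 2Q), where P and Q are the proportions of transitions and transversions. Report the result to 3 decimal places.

0.112

Of 39 sites, 3 differences are transitions and 1 are transversions, so P = 3/39 ≈ 0.076923 and Q = 1/39 ≈ 0.025641.
Under the Kimura two-parameter model, d = −½ ln(1 − 2P − Q) − ¼ ln(1 − 2Q).
1 − 2P − Q = 0.820513, giving −½ ln(0.820513) = 0.098913.
1 − 2Q = 0.948718, giving −¼ ln(0.948718) = 0.013161.
d = 0.098913 + 0.013161 = 0.112074.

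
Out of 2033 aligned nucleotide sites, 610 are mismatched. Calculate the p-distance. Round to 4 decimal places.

p = 610/2033 = 0.300049… ≈ 0.3000 (to 4 d.p.).

0.3000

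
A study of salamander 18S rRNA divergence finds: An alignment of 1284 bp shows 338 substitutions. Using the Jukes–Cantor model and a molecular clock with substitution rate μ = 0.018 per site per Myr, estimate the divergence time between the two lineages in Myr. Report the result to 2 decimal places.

p = 338/1284 ≈ 0.26324.
d = −(3/4) ln(1 − 4p/3) = −0.75 ln(1 − 0.350987) = −0.75 ln(0.649013)
  = −0.75 × (-0.432303) = 0.324227 substitutions/site.
Under a molecular clock d = 2μt, so t = d/(2μ) = 0.324227 / (2 × 0.018) = 9.01 Myr.

9.01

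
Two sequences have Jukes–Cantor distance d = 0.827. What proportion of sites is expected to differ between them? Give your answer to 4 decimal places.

p = (3/4)(1 − e^(−4d/3)) = 0.75 × (1 − e^(-1.102667)) = 0.75 × (1 − 0.331984) = 0.501012.

0.5010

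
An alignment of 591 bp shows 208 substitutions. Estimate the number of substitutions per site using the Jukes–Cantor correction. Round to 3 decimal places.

p = 208/591 ≈ 0.351946.
d = −(3/4) ln(1 − 4p/3) = −0.75 ln(1 − 0.469261) = −0.75 ln(0.530739)
  = −0.75 × (-0.633485) = 0.475114 substitutions/site.

0.475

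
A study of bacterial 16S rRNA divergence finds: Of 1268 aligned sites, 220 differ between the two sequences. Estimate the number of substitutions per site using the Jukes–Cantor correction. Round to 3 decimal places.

p = 220/1268 ≈ 0.173502.
d = −(3/4) ln(1 − 4p/3) = −0.75 ln(1 − 0.231336) = −0.75 ln(0.768664)
  = −0.75 × (-0.263101) = 0.197326 substitutions/site.

0.197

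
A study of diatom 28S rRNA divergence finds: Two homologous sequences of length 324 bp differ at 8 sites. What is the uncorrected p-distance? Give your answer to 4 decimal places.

p = 8/324 = 0.024691… ≈ 0.0247 (to 4 d.p.).

0.0247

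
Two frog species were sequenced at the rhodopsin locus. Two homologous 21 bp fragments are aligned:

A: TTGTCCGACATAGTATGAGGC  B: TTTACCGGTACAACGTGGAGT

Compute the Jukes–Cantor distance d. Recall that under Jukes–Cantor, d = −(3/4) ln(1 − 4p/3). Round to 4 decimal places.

0.8990

The sequences differ at 11 of 21 sites, so p = 11/21 ≈ 0.52381.
d = −(3/4) ln(1 − 4p/3) = −0.75 ln(1 − 0.698413) = −0.75 ln(0.301587)
  = −0.75 × (-1.198697) = 0.899023 substitutions/site.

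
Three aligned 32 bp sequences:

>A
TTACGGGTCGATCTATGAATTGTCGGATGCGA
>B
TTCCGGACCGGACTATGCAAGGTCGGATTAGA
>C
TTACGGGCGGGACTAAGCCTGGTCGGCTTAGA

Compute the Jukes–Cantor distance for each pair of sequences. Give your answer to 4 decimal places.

A–B: 10/32 sites differ → p = 0.3125, d = −0.75 ln(1 − 0.416667) = 0.404248 ≈ 0.4042.
A–C: 11/32 sites differ → p = 0.34375, d = −0.75 ln(1 − 0.458333) = 0.459828 ≈ 0.4598.
B–C: 7/32 sites differ → p = 0.21875, d = −0.75 ln(1 − 0.291667) = 0.258631 ≈ 0.2586.

d(A,B) = 0.4042, d(A,C) = 0.4598, d(B,C) = 0.2586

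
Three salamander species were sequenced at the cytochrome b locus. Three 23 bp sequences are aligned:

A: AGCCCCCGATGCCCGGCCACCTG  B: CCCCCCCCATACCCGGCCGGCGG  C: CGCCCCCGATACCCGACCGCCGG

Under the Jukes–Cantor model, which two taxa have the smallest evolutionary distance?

A–B: 7/23 differ, p = 0.304, d = 0.390.
A–C: 5/23 differ, p = 0.217, d = 0.257.
B–C: 4/23 differ, p = 0.174, d = 0.198.
The smallest distance is between B and C.

B and C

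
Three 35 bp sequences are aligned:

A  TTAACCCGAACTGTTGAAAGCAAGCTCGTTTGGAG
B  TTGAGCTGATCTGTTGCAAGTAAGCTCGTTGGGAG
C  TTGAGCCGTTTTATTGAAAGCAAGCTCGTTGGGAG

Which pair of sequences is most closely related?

A–B: 7/35 differ, p = 0.200, d = 0.233.
A–C: 7/35 differ, p = 0.200, d = 0.233.
B–C: 6/35 differ, p = 0.171, d = 0.195.
The smallest distance is between B and C.

B and C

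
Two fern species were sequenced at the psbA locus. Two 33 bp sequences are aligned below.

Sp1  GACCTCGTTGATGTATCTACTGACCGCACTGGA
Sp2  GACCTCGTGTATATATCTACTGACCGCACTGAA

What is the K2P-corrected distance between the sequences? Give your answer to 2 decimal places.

0.13

Of 33 sites, 2 differences are transitions and 2 are transversions, so P = 2/33 ≈ 0.060606 and Q = 2/33 ≈ 0.060606.
Under the Kimura two-parameter model, d = −½ ln(1 − 2P − Q) − ¼ ln(1 − 2Q).
1 − 2P − Q = 0.818182, giving −½ ln(0.818182) = 0.100335.
1 − 2Q = 0.878788, giving −¼ ln(0.878788) = 0.032303.
d = 0.100335 + 0.032303 = 0.132638.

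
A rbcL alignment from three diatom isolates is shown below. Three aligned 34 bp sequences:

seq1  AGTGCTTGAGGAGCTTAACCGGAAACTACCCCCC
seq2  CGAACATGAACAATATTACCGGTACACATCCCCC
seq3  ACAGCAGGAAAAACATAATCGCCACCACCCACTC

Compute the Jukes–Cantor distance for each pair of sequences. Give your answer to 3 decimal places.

seq1–seq2: 15/34 sites differ → p ≈ 0.441176, d = −0.75 ln(1 − 0.588235) = 0.665477 ≈ 0.665.
seq1–seq3: 16/34 sites differ → p ≈ 0.470588, d = −0.75 ln(1 − 0.627451) = 0.740540 ≈ 0.741.
seq2–seq3: 16/34 sites differ → p ≈ 0.470588, d = −0.75 ln(1 − 0.627451) = 0.740540 ≈ 0.741.

d(seq1,seq2) = 0.665, d(seq1,seq3) = 0.741, d(seq2,seq3) = 0.741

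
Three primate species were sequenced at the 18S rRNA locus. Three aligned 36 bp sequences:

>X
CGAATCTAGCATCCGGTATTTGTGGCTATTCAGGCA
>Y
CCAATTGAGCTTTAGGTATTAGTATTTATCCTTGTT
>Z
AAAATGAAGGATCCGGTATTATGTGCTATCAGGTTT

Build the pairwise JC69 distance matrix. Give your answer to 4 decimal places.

d(X,Y) = 0.6082, d(X,Z) = 0.6082, d(Y,Z) = 0.7449

X–Y: 15/36 sites differ → p ≈ 0.416667, d = −0.75 ln(1 − 0.555556) = 0.608198 ≈ 0.6082.
X–Z: 15/36 sites differ → p ≈ 0.416667, d = −0.75 ln(1 − 0.555556) = 0.608198 ≈ 0.6082.
Y–Z: 17/36 sites differ → p ≈ 0.472222, d = −0.75 ln(1 − 0.629629) = 0.744938 ≈ 0.7449.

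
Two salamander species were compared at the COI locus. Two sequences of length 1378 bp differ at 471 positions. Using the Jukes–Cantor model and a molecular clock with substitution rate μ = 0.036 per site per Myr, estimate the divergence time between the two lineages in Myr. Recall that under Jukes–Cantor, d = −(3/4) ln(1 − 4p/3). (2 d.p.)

6.34

p = 471/1378 ≈ 0.3418.
d = −(3/4) ln(1 − 4p/3) = −0.75 ln(1 − 0.455733) = −0.75 ln(0.544267)
  = −0.75 × (-0.608315) = 0.456236 substitutions/site.
Under a molecular clock d = 2μt, so t = d/(2μ) = 0.456236 / (2 × 0.036) = 6.34 Myr.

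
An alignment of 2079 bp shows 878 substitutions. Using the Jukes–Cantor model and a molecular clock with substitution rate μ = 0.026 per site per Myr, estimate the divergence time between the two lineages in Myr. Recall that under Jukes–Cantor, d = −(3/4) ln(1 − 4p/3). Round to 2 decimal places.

p = 878/2079 ≈ 0.422318.
d = −(3/4) ln(1 − 4p/3) = −0.75 ln(1 − 0.563091) = −0.75 ln(0.436909)
  = −0.75 × (-0.828030) = 0.621023 substitutions/site.
Under a molecular clock d = 2μt, so t = d/(2μ) = 0.621023 / (2 × 0.026) = 11.94 Myr.

11.94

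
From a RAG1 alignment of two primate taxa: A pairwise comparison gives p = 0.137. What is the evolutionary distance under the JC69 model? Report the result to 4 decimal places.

d = −(3/4) ln(1 − 4p/3) = −0.75 ln(1 − 0.182667) = −0.75 ln(0.817333)
  = −0.75 × (-0.201709) = 0.151282 substitutions/site.

0.1513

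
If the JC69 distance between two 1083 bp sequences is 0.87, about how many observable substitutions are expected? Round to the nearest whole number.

558

Invert JC69: p = (3/4)(1 − e^(−4d/3)) = 0.75 × (1 − e^(-1.16)) = 0.75 × (1 − 0.313486) = 0.514886.
Expected differing sites = pL ≈ 0.514886 × 1083 = 557.621538 ≈ 558.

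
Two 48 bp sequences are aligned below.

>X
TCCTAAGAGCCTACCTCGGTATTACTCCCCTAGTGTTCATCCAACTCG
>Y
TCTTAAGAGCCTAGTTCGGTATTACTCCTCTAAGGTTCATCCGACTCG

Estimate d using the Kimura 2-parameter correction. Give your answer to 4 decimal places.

Of 48 sites, 5 differences are transitions and 2 are transversions, so P = 5/48 ≈ 0.104167 and Q = 2/48 ≈ 0.041667.
Under the Kimura two-parameter model, d = −½ ln(1 − 2P − Q) − ¼ ln(1 − 2Q).
1 − 2P − Q = 0.749999, giving −½ ln(0.749999) = 0.143842.
1 − 2Q = 0.916666, giving −¼ ln(0.916666) = 0.021753.
d = 0.143842 + 0.021753 = 0.165595.

0.1656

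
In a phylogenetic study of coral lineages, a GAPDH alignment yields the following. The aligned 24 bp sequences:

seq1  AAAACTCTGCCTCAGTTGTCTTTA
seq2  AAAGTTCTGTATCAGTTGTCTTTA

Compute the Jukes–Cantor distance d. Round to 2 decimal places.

The sequences differ at 4 of 24 sites (4, 5, 10, 11), so p = 4/24 ≈ 0.166667.
d = −(3/4) ln(1 − 4p/3) = −0.75 ln(1 − 0.222223) = −0.75 ln(0.777777)
  = −0.75 × (-0.251315) = 0.188486 substitutions/site.

0.19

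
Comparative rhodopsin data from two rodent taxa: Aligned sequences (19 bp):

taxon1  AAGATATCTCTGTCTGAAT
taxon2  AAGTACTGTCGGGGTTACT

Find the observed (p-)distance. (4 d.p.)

The sequences differ at 9 of 19 positions (sites 4, 5, 6, 8, 11, 13, 14, 16, 18).
p = 9/19 = 0.473684… ≈ 0.4737 (to 4 d.p.).

0.4737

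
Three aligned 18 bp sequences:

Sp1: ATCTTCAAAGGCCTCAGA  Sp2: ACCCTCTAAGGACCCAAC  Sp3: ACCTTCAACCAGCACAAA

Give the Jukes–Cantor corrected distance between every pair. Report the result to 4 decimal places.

d(Sp1,Sp2) = 0.5482, d(Sp1,Sp3) = 0.5482, d(Sp2,Sp3) = 0.6735

Sp1–Sp2: 7/18 sites differ → p ≈ 0.388889, d = −0.75 ln(1 − 0.518519) = 0.548166 ≈ 0.5482.
Sp1–Sp3: 7/18 sites differ → p ≈ 0.388889, d = −0.75 ln(1 − 0.518519) = 0.548166 ≈ 0.5482.
Sp2–Sp3: 8/18 sites differ → p ≈ 0.444444, d = −0.75 ln(1 − 0.592592) = 0.673455 ≈ 0.6735.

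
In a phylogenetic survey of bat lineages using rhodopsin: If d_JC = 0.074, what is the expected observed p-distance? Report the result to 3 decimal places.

p = (3/4)(1 − e^(−4d/3)) = 0.75 × (1 − e^(-0.098667)) = 0.75 × (1 − 0.906044) = 0.070467.

0.070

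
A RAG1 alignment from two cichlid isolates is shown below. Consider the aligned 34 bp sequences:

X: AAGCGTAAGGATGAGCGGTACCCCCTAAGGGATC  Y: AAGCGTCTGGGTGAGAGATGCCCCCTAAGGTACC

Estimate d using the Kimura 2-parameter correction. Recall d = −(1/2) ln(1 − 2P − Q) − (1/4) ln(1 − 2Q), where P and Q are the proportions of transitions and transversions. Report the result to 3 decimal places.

Of 34 sites, 4 differences are transitions and 4 are transversions, so P = 4/34 ≈ 0.117647 and Q = 4/34 ≈ 0.117647.
Under the Kimura two-parameter model, d = −½ ln(1 − 2P − Q) − ¼ ln(1 − 2Q).
1 − 2P − Q = 0.647059, giving −½ ln(0.647059) = 0.217659.
1 − 2Q = 0.764706, giving −¼ ln(0.764706) = 0.067066.
d = 0.217659 + 0.067066 = 0.284725.

0.285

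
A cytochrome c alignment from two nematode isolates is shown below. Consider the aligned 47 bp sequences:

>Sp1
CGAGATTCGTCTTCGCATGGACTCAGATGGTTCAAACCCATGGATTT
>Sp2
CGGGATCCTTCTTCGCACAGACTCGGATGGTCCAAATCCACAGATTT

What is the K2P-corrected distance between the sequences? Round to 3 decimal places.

0.270

Of 47 sites, 9 differences are transitions and 1 are transversions, so P = 9/47 ≈ 0.191489 and Q = 1/47 ≈ 0.021277.
Under the Kimura two-parameter model, d = −½ ln(1 − 2P − Q) − ¼ ln(1 − 2Q).
1 − 2P − Q = 0.595745, giving −½ ln(0.595745) = 0.258971.
1 − 2Q = 0.957446, giving −¼ ln(0.957446) = 0.010871.
d = 0.258971 + 0.010871 = 0.269842.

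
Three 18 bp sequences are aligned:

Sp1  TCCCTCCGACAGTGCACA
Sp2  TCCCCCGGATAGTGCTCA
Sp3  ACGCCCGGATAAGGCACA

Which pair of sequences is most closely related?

Sp1 and Sp2

Sp1–Sp2: 4/18 differ, p = 0.222, d = 0.264.
Sp1–Sp3: 7/18 differ, p = 0.389, d = 0.548.
Sp2–Sp3: 5/18 differ, p = 0.278, d = 0.347.
The smallest distance is between Sp1 and Sp2.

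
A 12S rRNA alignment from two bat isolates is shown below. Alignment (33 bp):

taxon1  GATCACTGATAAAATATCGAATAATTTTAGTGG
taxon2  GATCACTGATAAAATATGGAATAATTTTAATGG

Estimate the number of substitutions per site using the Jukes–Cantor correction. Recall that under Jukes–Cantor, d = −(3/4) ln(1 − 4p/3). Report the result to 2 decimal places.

0.06

The sequences differ at 2 of 33 sites (18, 30), so p = 2/33 ≈ 0.060606.
d = −(3/4) ln(1 − 4p/3) = −0.75 ln(1 − 0.080808) = −0.75 ln(0.919192)
  = −0.75 × (-0.084260) = 0.063195 substitutions/site.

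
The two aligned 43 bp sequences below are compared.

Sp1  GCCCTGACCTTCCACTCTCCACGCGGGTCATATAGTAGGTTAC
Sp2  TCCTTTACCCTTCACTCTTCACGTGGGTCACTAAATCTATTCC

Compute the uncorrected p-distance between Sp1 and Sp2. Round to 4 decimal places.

The sequences differ at 15 of 43 positions.
p = 15/43 = 0.348837… ≈ 0.3488 (to 4 d.p.).

0.3488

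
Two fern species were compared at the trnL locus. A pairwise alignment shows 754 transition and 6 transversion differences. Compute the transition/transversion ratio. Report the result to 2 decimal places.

125.67

R = 754/6 = 125.666666… ≈ 125.67 (to 2 d.p.).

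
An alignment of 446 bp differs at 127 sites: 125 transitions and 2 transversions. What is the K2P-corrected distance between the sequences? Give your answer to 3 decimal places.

0.418

P = 125/446 ≈ 0.280269 and Q = 2/446 ≈ 0.004484.
Under the Kimura two-parameter model, d = −½ ln(1 − 2P − Q) − ¼ ln(1 − 2Q).
1 − 2P − Q = 0.434978, giving −½ ln(0.434978) = 0.416230.
1 − 2Q = 0.991032, giving −¼ ln(0.991032) = 0.002252.
d = 0.416230 + 0.002252 = 0.418482.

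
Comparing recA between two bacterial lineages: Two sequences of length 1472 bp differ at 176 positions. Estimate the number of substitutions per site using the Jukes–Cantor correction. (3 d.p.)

p = 176/1472 ≈ 0.119565.
d = −(3/4) ln(1 − 4p/3) = −0.75 ln(1 − 0.15942) = −0.75 ln(0.84058)
  = −0.75 × (-0.173663) = 0.130247 substitutions/site.

0.130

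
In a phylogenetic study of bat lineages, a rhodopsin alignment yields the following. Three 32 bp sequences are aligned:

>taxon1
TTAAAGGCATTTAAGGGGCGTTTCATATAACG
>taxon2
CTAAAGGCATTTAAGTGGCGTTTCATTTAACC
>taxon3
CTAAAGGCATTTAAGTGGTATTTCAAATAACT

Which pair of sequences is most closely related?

taxon1 and taxon2

taxon1–taxon2: 4/32 differ, p = 0.125, d = 0.137.
taxon1–taxon3: 6/32 differ, p = 0.188, d = 0.216.
taxon2–taxon3: 5/32 differ, p = 0.156, d = 0.175.
The smallest distance is between taxon1 and taxon2.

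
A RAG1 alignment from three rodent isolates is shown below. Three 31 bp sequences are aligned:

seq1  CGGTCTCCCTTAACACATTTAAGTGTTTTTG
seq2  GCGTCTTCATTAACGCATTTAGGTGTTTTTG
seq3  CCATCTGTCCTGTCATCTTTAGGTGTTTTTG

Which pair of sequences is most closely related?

seq1 and seq2

seq1–seq2: 6/31 differ, p = 0.194, d = 0.224.
seq1–seq3: 10/31 differ, p = 0.323, d = 0.422.
seq2–seq3: 11/31 differ, p = 0.355, d = 0.481.
The smallest distance is between seq1 and seq2.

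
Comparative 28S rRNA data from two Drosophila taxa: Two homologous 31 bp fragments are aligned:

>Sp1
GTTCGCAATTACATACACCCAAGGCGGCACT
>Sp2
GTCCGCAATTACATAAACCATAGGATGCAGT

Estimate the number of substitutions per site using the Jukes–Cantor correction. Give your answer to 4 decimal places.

The sequences differ at 7 of 31 sites (3, 16, 20, 21, 25, 26, 30), so p = 7/31 ≈ 0.225806.
d = −(3/4) ln(1 − 4p/3) = −0.75 ln(1 − 0.301075) = −0.75 ln(0.698925)
  = −0.75 × (-0.358212) = 0.268659 substitutions/site.

0.2687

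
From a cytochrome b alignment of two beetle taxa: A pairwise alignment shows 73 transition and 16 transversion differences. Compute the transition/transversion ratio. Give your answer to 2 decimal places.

R = 73/16 = 4.5625 ≈ 4.56 (to 2 d.p.).

4.56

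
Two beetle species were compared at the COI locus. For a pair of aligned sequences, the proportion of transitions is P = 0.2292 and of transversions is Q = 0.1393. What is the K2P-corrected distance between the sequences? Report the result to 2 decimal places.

0.54

Under the Kimura two-parameter model, d = −½ ln(1 − 2P − Q) − ¼ ln(1 − 2Q).
1 − 2P − Q = 0.4023, giving −½ ln(0.4023) = 0.455279.
1 − 2Q = 0.7214, giving −¼ ln(0.7214) = 0.081640.
d = 0.455279 + 0.081640 = 0.536919.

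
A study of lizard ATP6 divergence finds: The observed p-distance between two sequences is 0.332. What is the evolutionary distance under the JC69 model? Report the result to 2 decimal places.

d = −(3/4) ln(1 − 4p/3) = −0.75 ln(1 − 0.442667) = −0.75 ln(0.557333)
  = −0.75 × (-0.584592) = 0.438444 substitutions/site.

0.44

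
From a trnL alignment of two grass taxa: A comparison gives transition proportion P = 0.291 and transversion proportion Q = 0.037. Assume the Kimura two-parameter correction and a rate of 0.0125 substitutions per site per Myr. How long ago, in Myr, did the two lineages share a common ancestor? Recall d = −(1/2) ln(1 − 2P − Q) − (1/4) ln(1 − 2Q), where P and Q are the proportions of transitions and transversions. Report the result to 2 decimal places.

20.07

Under the Kimura two-parameter model, d = −½ ln(1 − 2P − Q) − ¼ ln(1 − 2Q).
1 − 2P − Q = 0.381, giving −½ ln(0.381) = 0.482478.
1 − 2Q = 0.926, giving −¼ ln(0.926) = 0.019220.
d = 0.482478 + 0.019220 = 0.501698.
Under a molecular clock d = 2μt, so t = d/(2μ) = 0.501698 / (2 × 0.0125) = 20.07 Myr.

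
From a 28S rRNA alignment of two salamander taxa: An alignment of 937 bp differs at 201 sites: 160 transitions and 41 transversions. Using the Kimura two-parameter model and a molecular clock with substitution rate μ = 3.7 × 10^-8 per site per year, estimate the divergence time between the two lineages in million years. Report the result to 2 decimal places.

P = 160/937 ≈ 0.170758 and Q = 41/937 ≈ 0.043757.
Under the Kimura two-parameter model, d = −½ ln(1 − 2P − Q) − ¼ ln(1 − 2Q).
1 − 2P − Q = 0.614727, giving −½ ln(0.614727) = 0.243289.
1 − 2Q = 0.912486, giving −¼ ln(0.912486) = 0.022896.
d = 0.243289 + 0.022896 = 0.266185.
Under a molecular clock d = 2μt, so t = d/(2μ) = 0.266185 / (2 × 3.7 × 10^-8) = 3.60 million years.

3.60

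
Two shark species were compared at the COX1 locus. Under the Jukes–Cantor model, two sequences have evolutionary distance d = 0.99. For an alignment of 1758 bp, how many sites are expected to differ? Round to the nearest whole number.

966

Invert JC69: p = (3/4)(1 − e^(−4d/3)) = 0.75 × (1 − e^(-1.32)) = 0.75 × (1 − 0.267135) = 0.549649.
Expected differing sites = pL ≈ 0.549649 × 1758 = 966.282942 ≈ 966.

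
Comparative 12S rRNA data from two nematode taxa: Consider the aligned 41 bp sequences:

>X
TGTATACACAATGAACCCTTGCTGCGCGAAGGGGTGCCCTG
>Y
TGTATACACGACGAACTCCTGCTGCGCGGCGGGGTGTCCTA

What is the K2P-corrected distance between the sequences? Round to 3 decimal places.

0.240

Of 41 sites, 7 differences are transitions and 1 are transversions, so P = 7/41 ≈ 0.170732 and Q = 1/41 ≈ 0.02439.
Under the Kimura two-parameter model, d = −½ ln(1 − 2P − Q) − ¼ ln(1 − 2Q).
1 − 2P − Q = 0.634146, giving −½ ln(0.634146) = 0.227738.
1 − 2Q = 0.95122, giving −¼ ln(0.95122) = 0.012502.
d = 0.227738 + 0.012502 = 0.240240.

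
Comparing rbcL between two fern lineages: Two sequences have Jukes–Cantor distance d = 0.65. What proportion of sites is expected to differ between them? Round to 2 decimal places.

0.43

p = (3/4)(1 − e^(−4d/3)) = 0.75 × (1 − e^(-0.866667)) = 0.75 × (1 − 0.420350) = 0.434738.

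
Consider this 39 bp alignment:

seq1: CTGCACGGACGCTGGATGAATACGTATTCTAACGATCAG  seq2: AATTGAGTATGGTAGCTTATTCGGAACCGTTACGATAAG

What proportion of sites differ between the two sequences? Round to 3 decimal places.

The sequences differ at 21 of 39 positions.
p = 21/39 = 0.538461… ≈ 0.538 (to 3 d.p.).

0.538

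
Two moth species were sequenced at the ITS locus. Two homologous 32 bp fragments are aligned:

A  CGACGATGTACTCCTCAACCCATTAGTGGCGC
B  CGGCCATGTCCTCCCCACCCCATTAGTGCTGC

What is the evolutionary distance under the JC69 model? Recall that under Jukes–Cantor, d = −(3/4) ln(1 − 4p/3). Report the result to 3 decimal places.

The sequences differ at 7 of 32 sites (3, 5, 10, 15, 18, 29, 30), so p = 7/32 = 0.21875.
d = −(3/4) ln(1 − 4p/3) = −0.75 ln(1 − 0.291667) = −0.75 ln(0.708333)
  = −0.75 × (-0.344841) = 0.258631 substitutions/site.

0.259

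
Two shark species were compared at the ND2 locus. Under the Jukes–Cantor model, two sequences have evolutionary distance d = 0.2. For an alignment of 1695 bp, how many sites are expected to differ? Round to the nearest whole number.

Invert JC69: p = (3/4)(1 − e^(−4d/3)) = 0.75 × (1 − e^(-0.266667)) = 0.75 × (1 − 0.765928) = 0.175554.
Expected differing sites = pL ≈ 0.175554 × 1695 = 297.56403 ≈ 298.

298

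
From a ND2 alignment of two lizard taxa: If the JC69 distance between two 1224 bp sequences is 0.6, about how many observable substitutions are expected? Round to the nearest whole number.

506

Invert JC69: p = (3/4)(1 − e^(−4d/3)) = 0.75 × (1 − e^(-0.8)) = 0.75 × (1 − 0.449329) = 0.413003.
Expected differing sites = pL ≈ 0.413003 × 1224 = 505.515672 ≈ 506.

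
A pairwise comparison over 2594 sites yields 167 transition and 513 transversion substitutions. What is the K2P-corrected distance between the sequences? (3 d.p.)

0.324

P = 167/2594 ≈ 0.064379 and Q = 513/2594 ≈ 0.197764.
Under the Kimura two-parameter model, d = −½ ln(1 − 2P − Q) − ¼ ln(1 − 2Q).
1 − 2P − Q = 0.673478, giving −½ ln(0.673478) = 0.197650.
1 − 2Q = 0.604472, giving −¼ ln(0.604472) = 0.125850.
d = 0.197650 + 0.125850 = 0.323500.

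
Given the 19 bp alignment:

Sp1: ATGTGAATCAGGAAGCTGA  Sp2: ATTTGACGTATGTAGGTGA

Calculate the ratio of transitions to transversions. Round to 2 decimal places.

0.17

Transitions are A↔G and C↔T; transversions are all other mismatches.
Transitions: 1. Transversions: 6.
R = 1/6 = 0.166666… ≈ 0.17 (to 2 d.p.).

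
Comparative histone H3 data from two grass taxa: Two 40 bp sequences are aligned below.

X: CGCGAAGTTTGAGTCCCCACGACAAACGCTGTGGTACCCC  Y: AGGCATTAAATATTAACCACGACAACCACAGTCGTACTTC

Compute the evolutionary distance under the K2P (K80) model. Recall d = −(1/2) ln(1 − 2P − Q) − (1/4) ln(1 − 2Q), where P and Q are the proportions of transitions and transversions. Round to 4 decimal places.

0.7188

Of 40 sites, 3 differences are transitions and 15 are transversions, so P = 3/40 = 0.075 and Q = 15/40 = 0.375.
Under the Kimura two-parameter model, d = −½ ln(1 − 2P − Q) − ¼ ln(1 − 2Q).
1 − 2P − Q = 0.475, giving −½ ln(0.475) = 0.372220.
1 − 2Q = 0.25, giving −¼ ln(0.25) = 0.346574.
d = 0.372220 + 0.346574 = 0.718794.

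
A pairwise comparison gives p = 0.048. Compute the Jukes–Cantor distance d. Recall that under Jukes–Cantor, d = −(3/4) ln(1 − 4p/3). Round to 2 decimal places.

0.05

d = −(3/4) ln(1 − 4p/3) = −0.75 ln(1 − 0.064) = −0.75 ln(0.936)
  = −0.75 × (-0.066140) = 0.049605 substitutions/site.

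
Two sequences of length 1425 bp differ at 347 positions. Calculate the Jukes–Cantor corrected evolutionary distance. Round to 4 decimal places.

p = 347/1425 ≈ 0.243509.
d = −(3/4) ln(1 − 4p/3) = −0.75 ln(1 − 0.324679) = −0.75 ln(0.675321)
  = −0.75 × (-0.392567) = 0.294425 substitutions/site.

0.2944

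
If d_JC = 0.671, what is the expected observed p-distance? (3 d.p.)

p = (3/4)(1 − e^(−4d/3)) = 0.75 × (1 − e^(-0.894667)) = 0.75 × (1 − 0.408744) = 0.443442.

0.443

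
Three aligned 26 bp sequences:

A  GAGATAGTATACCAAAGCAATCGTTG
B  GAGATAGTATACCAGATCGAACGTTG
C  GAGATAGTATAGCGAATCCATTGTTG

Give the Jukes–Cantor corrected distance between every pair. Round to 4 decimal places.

d(A,B) = 0.1722, d(A,C) = 0.2222, d(B,C) = 0.2758

A–B: 4/26 sites differ → p ≈ 0.153846, d = −0.75 ln(1 − 0.205128) = 0.172181 ≈ 0.1722.
A–C: 5/26 sites differ → p ≈ 0.192308, d = −0.75 ln(1 − 0.256411) = 0.222200 ≈ 0.2222.
B–C: 6/26 sites differ → p ≈ 0.230769, d = −0.75 ln(1 − 0.307692) = 0.275793 ≈ 0.2758.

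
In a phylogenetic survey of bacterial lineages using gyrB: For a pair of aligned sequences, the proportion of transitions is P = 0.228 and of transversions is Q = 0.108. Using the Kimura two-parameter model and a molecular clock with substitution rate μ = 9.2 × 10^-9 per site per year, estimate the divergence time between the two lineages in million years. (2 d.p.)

Under the Kimura two-parameter model, d = −½ ln(1 − 2P − Q) − ¼ ln(1 − 2Q).
1 − 2P − Q = 0.436, giving −½ ln(0.436) = 0.415057.
1 − 2Q = 0.784, giving −¼ ln(0.784) = 0.060837.
d = 0.415057 + 0.060837 = 0.475894.
Under a molecular clock d = 2μt, so t = d/(2μ) = 0.475894 / (2 × 9.2 × 10^-9) = 25.86 million years.

25.86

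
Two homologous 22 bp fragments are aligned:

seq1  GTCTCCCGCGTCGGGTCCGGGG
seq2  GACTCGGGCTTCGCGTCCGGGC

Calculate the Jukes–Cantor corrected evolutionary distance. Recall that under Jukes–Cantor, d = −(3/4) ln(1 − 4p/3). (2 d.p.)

The sequences differ at 6 of 22 sites (2, 6, 7, 10, 14, 22), so p = 6/22 ≈ 0.272727.
d = −(3/4) ln(1 − 4p/3) = −0.75 ln(1 − 0.363636) = −0.75 ln(0.636364)
  = −0.75 × (-0.451985) = 0.338989 substitutions/site.

0.34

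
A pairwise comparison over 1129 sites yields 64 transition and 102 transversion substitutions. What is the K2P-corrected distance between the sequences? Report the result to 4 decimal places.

0.1637

P = 64/1129 ≈ 0.056687 and Q = 102/1129 ≈ 0.090345.
Under the Kimura two-parameter model, d = −½ ln(1 − 2P − Q) − ¼ ln(1 − 2Q).
1 − 2P − Q = 0.796281, giving −½ ln(0.796281) = 0.113902.
1 − 2Q = 0.81931, giving −¼ ln(0.81931) = 0.049823.
d = 0.113902 + 0.049823 = 0.163725.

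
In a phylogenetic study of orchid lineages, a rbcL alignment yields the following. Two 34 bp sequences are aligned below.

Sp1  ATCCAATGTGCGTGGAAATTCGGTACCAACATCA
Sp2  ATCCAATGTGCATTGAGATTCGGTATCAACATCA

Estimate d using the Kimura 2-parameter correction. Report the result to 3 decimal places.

Of 34 sites, 3 differences are transitions and 1 are transversions, so P = 3/34 ≈ 0.088235 and Q = 1/34 ≈ 0.029412.
Under the Kimura two-parameter model, d = −½ ln(1 − 2P − Q) − ¼ ln(1 − 2Q).
1 − 2P − Q = 0.794118, giving −½ ln(0.794118) = 0.115262.
1 − 2Q = 0.941176, giving −¼ ln(0.941176) = 0.015156.
d = 0.115262 + 0.015156 = 0.130418.

0.130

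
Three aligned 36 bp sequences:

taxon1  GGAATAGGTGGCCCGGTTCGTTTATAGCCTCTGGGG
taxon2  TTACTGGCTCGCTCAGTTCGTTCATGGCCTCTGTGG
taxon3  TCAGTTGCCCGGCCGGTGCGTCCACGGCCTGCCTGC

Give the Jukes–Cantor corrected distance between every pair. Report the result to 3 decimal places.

d(taxon1,taxon2) = 0.392, d(taxon1,taxon3) = 0.824, d(taxon2,taxon3) = 0.548

taxon1–taxon2: 11/36 sites differ → p ≈ 0.305556, d = −0.75 ln(1 − 0.407408) = 0.392437 ≈ 0.392.
taxon1–taxon3: 18/36 sites differ → p = 0.5, d = −0.75 ln(1 − 0.666667) = 0.823960 ≈ 0.824.
taxon2–taxon3: 14/36 sites differ → p ≈ 0.388889, d = −0.75 ln(1 − 0.518519) = 0.548166 ≈ 0.548.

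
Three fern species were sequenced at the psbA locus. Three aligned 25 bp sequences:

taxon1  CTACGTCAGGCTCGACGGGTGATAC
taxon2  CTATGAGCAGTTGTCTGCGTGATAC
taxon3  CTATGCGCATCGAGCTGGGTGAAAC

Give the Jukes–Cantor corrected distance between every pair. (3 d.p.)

d(taxon1,taxon2) = 0.663, d(taxon1,taxon3) = 0.663, d(taxon2,taxon3) = 0.417

taxon1–taxon2: 11/25 sites differ → p = 0.44, d = −0.75 ln(1 − 0.586667) = 0.662626 ≈ 0.663.
taxon1–taxon3: 11/25 sites differ → p = 0.44, d = −0.75 ln(1 − 0.586667) = 0.662626 ≈ 0.663.
taxon2–taxon3: 8/25 sites differ → p = 0.32, d = −0.75 ln(1 − 0.426667) = 0.417216 ≈ 0.417.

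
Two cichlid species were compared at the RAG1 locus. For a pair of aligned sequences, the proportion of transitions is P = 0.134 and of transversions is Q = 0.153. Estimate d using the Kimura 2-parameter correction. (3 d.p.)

Under the Kimura two-parameter model, d = −½ ln(1 − 2P − Q) − ¼ ln(1 − 2Q).
1 − 2P − Q = 0.579, giving −½ ln(0.579) = 0.273226.
1 − 2Q = 0.694, giving −¼ ln(0.694) = 0.091321.
d = 0.273226 + 0.091321 = 0.364547.

0.365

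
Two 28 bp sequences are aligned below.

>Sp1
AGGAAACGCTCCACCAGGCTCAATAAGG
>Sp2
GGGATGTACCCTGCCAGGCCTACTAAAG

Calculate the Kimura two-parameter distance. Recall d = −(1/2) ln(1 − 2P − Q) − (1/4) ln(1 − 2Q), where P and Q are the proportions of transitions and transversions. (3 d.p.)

Of 28 sites, 10 differences are transitions and 2 are transversions, so P = 10/28 ≈ 0.357143 and Q = 2/28 ≈ 0.071429.
Under the Kimura two-parameter model, d = −½ ln(1 − 2P − Q) − ¼ ln(1 − 2Q).
1 − 2P − Q = 0.214285, giving −½ ln(0.214285) = 0.770224.
1 − 2Q = 0.857142, giving −¼ ln(0.857142) = 0.038538.
d = 0.770224 + 0.038538 = 0.808762.

0.809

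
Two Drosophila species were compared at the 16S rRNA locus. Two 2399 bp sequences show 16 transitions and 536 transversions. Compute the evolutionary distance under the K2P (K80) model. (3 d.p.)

0.283

P = 16/2399 ≈ 0.006669 and Q = 536/2399 ≈ 0.223426.
Under the Kimura two-parameter model, d = −½ ln(1 − 2P − Q) − ¼ ln(1 − 2Q).
1 − 2P − Q = 0.763236, giving −½ ln(0.763236) = 0.135094.
1 − 2Q = 0.553148, giving −¼ ln(0.553148) = 0.148032.
d = 0.135094 + 0.148032 = 0.283126.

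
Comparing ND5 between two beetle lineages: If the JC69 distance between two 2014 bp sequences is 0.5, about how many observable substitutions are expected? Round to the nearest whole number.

735

Invert JC69: p = (3/4)(1 − e^(−4d/3)) = 0.75 × (1 − e^(-0.666667)) = 0.75 × (1 − 0.513417) = 0.364937.
Expected differing sites = pL ≈ 0.364937 × 2014 = 734.983118 ≈ 735.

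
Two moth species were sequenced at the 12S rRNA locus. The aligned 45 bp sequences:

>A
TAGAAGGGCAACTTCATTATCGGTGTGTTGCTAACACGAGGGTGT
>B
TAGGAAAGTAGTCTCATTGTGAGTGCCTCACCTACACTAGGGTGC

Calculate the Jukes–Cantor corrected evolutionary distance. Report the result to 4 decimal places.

0.5716

The sequences differ at 18 of 45 sites, so p = 18/45 = 0.4.
d = −(3/4) ln(1 − 4p/3) = −0.75 ln(1 − 0.533333) = −0.75 ln(0.466667)
  = −0.75 × (-0.762139) = 0.571604 substitutions/site.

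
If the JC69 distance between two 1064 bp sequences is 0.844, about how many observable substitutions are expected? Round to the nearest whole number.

Invert JC69: p = (3/4)(1 − e^(−4d/3)) = 0.75 × (1 − e^(-1.125333)) = 0.75 × (1 − 0.324544) = 0.506592.
Expected differing sites = pL ≈ 0.506592 × 1064 = 539.013888 ≈ 539.

539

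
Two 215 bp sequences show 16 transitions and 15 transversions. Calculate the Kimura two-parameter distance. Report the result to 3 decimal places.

P = 16/215 ≈ 0.074419 and Q = 15/215 ≈ 0.069767.
Under the Kimura two-parameter model, d = −½ ln(1 − 2P − Q) − ¼ ln(1 − 2Q).
1 − 2P − Q = 0.781395, giving −½ ln(0.781395) = 0.123337.
1 − 2Q = 0.860466, giving −¼ ln(0.860466) = 0.037570.
d = 0.123337 + 0.037570 = 0.160907.

0.161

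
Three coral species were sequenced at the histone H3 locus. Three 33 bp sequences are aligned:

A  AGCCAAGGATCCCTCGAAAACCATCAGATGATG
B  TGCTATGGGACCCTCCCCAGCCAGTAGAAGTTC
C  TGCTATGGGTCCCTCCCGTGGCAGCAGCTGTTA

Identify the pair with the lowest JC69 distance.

B and C

A–B: 14/33 differ, p = 0.424, d = 0.625.
A–C: 14/33 differ, p = 0.424, d = 0.625.
B–C: 8/33 differ, p = 0.242, d = 0.293.
The smallest distance is between B and C.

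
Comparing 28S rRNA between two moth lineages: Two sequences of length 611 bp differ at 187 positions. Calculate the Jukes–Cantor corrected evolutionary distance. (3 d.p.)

p = 187/611 ≈ 0.306056.
d = −(3/4) ln(1 − 4p/3) = −0.75 ln(1 − 0.408075) = −0.75 ln(0.591925)
  = −0.75 × (-0.524375) = 0.393281 substitutions/site.

0.393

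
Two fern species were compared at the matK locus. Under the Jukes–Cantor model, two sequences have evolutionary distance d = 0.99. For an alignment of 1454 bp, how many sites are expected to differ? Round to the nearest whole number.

799

Invert JC69: p = (3/4)(1 − e^(−4d/3)) = 0.75 × (1 − e^(-1.32)) = 0.75 × (1 − 0.267135) = 0.549649.
Expected differing sites = pL ≈ 0.549649 × 1454 = 799.189646 ≈ 799.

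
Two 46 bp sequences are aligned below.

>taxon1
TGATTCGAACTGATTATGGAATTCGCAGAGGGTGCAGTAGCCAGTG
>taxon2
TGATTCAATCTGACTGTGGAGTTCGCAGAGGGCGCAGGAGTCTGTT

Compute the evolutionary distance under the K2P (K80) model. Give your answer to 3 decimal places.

Of 46 sites, 6 differences are transitions and 4 are transversions, so P = 6/46 ≈ 0.130435 and Q = 4/46 ≈ 0.086957.
Under the Kimura two-parameter model, d = −½ ln(1 − 2P − Q) − ¼ ln(1 − 2Q).
1 − 2P − Q = 0.652173, giving −½ ln(0.652173) = 0.213723.
1 − 2Q = 0.826086, giving −¼ ln(0.826086) = 0.047764.
d = 0.213723 + 0.047764 = 0.261487.

0.261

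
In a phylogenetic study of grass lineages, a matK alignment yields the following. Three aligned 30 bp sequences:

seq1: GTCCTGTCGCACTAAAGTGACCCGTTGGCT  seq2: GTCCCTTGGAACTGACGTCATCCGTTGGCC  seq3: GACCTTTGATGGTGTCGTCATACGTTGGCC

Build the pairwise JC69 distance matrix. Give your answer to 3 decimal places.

d(seq1,seq2) = 0.383, d(seq1,seq3) = 0.730, d(seq2,seq3) = 0.330

seq1–seq2: 9/30 sites differ → p = 0.3, d = −0.75 ln(1 − 0.4) = 0.383119 ≈ 0.383.
seq1–seq3: 14/30 sites differ → p ≈ 0.466667, d = −0.75 ln(1 − 0.622223) = 0.730088 ≈ 0.730.
seq2–seq3: 8/30 sites differ → p ≈ 0.266667, d = −0.75 ln(1 − 0.355556) = 0.329526 ≈ 0.330.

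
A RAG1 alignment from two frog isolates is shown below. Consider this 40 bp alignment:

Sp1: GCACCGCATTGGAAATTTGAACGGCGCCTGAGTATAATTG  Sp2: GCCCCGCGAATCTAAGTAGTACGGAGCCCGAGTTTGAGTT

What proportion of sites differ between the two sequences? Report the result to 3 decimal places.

The sequences differ at 16 of 40 positions.
p = 16/40 = 0.400.

0.400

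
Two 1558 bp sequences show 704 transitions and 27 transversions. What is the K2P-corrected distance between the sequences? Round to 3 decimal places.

P = 704/1558 ≈ 0.451861 and Q = 27/1558 ≈ 0.01733.
Under the Kimura two-parameter model, d = −½ ln(1 − 2P − Q) − ¼ ln(1 − 2Q).
1 − 2P − Q = 0.078948, giving −½ ln(0.078948) = 1.269483.
1 − 2Q = 0.96534, giving −¼ ln(0.96534) = 0.008819.
d = 1.269483 + 0.008819 = 1.278302.

1.278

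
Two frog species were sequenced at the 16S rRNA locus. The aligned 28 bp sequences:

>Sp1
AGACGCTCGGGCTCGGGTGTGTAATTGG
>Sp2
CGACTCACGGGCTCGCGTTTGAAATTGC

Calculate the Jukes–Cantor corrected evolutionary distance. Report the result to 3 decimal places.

0.304

The sequences differ at 7 of 28 sites (1, 5, 7, 16, 19, 22, 28), so p = 7/28 = 0.25.
d = −(3/4) ln(1 − 4p/3) = −0.75 ln(1 − 0.333333) = −0.75 ln(0.666667)
  = −0.75 × (-0.405465) = 0.304099 substitutions/site.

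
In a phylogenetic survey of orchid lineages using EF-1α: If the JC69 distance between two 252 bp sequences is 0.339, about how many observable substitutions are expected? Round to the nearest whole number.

69

Invert JC69: p = (3/4)(1 − e^(−4d/3)) = 0.75 × (1 − e^(-0.452)) = 0.75 × (1 − 0.636354) = 0.272735.
Expected differing sites = pL ≈ 0.272735 × 252 = 68.72922 ≈ 69.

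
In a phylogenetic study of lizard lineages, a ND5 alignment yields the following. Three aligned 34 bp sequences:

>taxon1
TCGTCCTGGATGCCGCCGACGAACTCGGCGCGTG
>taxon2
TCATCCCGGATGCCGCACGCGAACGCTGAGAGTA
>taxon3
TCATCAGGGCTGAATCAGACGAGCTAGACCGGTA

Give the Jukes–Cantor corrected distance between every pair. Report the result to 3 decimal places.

d(taxon1,taxon2) = 0.373, d(taxon1,taxon3) = 0.597, d(taxon2,taxon3) = 0.741

taxon1–taxon2: 10/34 sites differ → p ≈ 0.294118, d = −0.75 ln(1 − 0.392157) = 0.373379 ≈ 0.373.
taxon1–taxon3: 14/34 sites differ → p ≈ 0.411765, d = −0.75 ln(1 − 0.54902) = 0.597249 ≈ 0.597.
taxon2–taxon3: 16/34 sites differ → p ≈ 0.470588, d = −0.75 ln(1 − 0.627451) = 0.740540 ≈ 0.741.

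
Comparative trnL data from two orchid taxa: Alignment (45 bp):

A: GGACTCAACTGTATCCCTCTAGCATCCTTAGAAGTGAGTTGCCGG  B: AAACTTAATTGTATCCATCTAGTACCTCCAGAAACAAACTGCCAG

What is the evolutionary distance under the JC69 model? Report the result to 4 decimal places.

The sequences differ at 16 of 45 sites, so p = 16/45 ≈ 0.355556.
d = −(3/4) ln(1 − 4p/3) = −0.75 ln(1 − 0.474075) = −0.75 ln(0.525925)
  = −0.75 × (-0.642597) = 0.481948 substitutions/site.

0.4819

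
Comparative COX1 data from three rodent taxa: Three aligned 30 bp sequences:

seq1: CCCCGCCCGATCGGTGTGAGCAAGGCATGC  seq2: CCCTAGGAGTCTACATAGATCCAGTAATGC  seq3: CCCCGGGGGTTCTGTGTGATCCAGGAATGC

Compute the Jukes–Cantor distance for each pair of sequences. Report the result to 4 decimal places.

d(seq1,seq2) = 1.0566, d(seq1,seq3) = 0.3295, d(seq2,seq3) = 0.5034

seq1–seq2: 17/30 sites differ → p ≈ 0.566667, d = −0.75 ln(1 − 0.755556) = 1.056577 ≈ 1.0566.
seq1–seq3: 8/30 sites differ → p ≈ 0.266667, d = −0.75 ln(1 − 0.355556) = 0.329526 ≈ 0.3295.
seq2–seq3: 11/30 sites differ → p ≈ 0.366667, d = −0.75 ln(1 − 0.488889) = 0.503376 ≈ 0.5034.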